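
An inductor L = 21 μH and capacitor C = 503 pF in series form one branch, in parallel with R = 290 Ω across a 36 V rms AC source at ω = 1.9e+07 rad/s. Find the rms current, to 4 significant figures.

174.3 mA

X_L = ωL = 399.0 Ω
X_C = 1/(ωC) = 104.6 Ω
Branch 1: Z₁ = R = 290.0 Ω
Branch 2 (series LC): Z₂ = j(X_L − X_C) = j294.4 Ω
Parallel: Z = Z₁Z₂/(Z₁+Z₂), |Z| = 206.6 Ω, ∠Z = 44.57°
I = V/|Z| = 36/206.6 = 174.3 mA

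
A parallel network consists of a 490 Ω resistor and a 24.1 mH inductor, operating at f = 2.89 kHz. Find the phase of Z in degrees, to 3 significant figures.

48.2°

ω = 2πf = 18160 rad/s
X_L = ωL = 438 Ω
Parallel: admittances add. Y = 1/R + 1/(jωL)
Y = (0.00204 − j0.00229) S
|Y| = 0.00306 S → |Z| = 1/|Y| = 326 Ω, ∠Z = −∠Y = 48.2°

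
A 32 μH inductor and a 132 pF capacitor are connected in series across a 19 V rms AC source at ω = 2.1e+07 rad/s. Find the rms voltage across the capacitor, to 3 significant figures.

X_L = ωL = 672 Ω
X_C = 1/(ωC) = 361 Ω
Net reactance X = X_L − X_C = 311 Ω
Z = j311 Ω
|Z| = √(0² + 311²) = 311 Ω
I = V/|Z| = 61.0 mA
V_C = I·|Z_C| = 0.0610 × 361 = 22.0 V

22.0 V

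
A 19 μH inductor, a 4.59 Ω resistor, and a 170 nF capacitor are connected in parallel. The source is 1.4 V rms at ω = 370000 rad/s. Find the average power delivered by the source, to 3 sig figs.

X_L = ωL = 7.03 Ω
X_C = 1/(ωC) = 15.9 Ω
Parallel: admittances add. Y = 1/R + 1/(jωL) + jωC
Y = (0.218 − j0.0793) S
|Y| = 0.232 S → |Z| = 1/|Y| = 4.31 Ω, ∠Z = −∠Y = 20.0°
I = V/|Z| = 325 mA
P = VI cos φ = 1.4 × 0.325 × cos(20.0°) = 427 mW

427 mW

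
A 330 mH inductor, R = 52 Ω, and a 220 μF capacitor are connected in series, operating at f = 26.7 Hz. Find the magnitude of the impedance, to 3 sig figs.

59.2 Ω

ω = 2πf = 167.8 rad/s
X_L = ωL = 55.4 Ω
X_C = 1/(ωC) = 27.1 Ω
Net reactance X = X_L − X_C = 28.3 Ω
Z = 52.0 + j28.3 Ω
|Z| = √(52.0² + 28.3²) = 59.2 Ω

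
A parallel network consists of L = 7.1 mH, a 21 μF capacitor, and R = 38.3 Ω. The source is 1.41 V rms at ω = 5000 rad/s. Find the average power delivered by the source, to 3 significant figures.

X_L = ωL = 35.5 Ω
X_C = 1/(ωC) = 9.52 Ω
Parallel: admittances add. Y = 1/R + 1/(jωL) + jωC
Y = (0.0261 + j0.0768) S
|Y| = 0.0811 S → |Z| = 1/|Y| = 12.3 Ω, ∠Z = −∠Y = -71.2°
I = V/|Z| = 114 mA
P = VI cos φ = 1.41 × 0.114 × cos(-71.2°) = 51.9 mW

51.9 mW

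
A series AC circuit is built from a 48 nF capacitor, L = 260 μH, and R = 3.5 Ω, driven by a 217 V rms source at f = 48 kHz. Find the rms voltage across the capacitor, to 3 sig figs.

ω = 2πf = 301600 rad/s
X_L = ωL = 78.4 Ω
X_C = 1/(ωC) = 69.1 Ω
Net reactance X = X_L − X_C = 9.34 Ω
Z = 3.50 + j9.34 Ω
|Z| = √(3.50² + 9.34²) = 9.97 Ω
I = V/|Z| = 21.8 A
V_C = I·|Z_C| = 21.8 × 69.1 = 1500 V

1500 V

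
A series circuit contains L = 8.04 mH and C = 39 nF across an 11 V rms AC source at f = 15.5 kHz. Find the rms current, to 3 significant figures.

ω = 2πf = 97390 rad/s
X_L = ωL = 783 Ω
X_C = 1/(ωC) = 263 Ω
Net reactance X = X_L − X_C = 520 Ω
Z = j520 Ω
|Z| = √(0² + 520²) = 520 Ω
I = V/|Z| = 11/520 = 21.2 mA

21.2 mA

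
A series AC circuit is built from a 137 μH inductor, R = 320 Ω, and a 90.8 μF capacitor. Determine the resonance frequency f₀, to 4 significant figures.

1.427 kHz

ω₀ = 1/√(LC) = 1/√(0.000137 × 9.08e-05) = 8966 rad/s
f₀ = ω₀/(2π) = 1.427 kHz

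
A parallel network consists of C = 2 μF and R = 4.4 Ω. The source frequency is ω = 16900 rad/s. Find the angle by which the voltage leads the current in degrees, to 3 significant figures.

-8.46°

X_C = 1/(ωC) = 29.6 Ω
Parallel: admittances add. Y = 1/R + jωC
Y = (0.227 + j0.0338) S
|Y| = 0.230 S → |Z| = 1/|Y| = 4.35 Ω, ∠Z = −∠Y = -8.46°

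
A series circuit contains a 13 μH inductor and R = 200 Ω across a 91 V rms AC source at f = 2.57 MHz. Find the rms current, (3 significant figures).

314 mA

ω = 2πf = 1.615e+07 rad/s
X_L = ωL = 210 Ω
Z = 200 + j210 Ω
|Z| = √(200² + 210²) = 290 Ω
I = V/|Z| = 91/290 = 314 mA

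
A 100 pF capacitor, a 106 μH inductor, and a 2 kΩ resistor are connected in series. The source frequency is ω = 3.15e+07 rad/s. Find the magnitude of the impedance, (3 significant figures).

3620 Ω

X_L = ωL = 3340 Ω
X_C = 1/(ωC) = 317 Ω
Net reactance X = X_L − X_C = 3020 Ω
Z = 2000 + j3020 Ω
|Z| = √(2000² + 3020²) = 3620 Ω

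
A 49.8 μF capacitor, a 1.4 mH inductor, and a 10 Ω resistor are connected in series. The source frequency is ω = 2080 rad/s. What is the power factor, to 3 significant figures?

X_L = ωL = 2.91 Ω
X_C = 1/(ωC) = 9.65 Ω
Net reactance X = X_L − X_C = -6.74 Ω
Z = 10.0 − j6.74 Ω
|Z| = √(10.0² + 6.74²) = 12.1 Ω
∠Z = arctan(-6.74/10.0) = -34.0°
cos φ = cos(-34.0°) = 0.829

0.829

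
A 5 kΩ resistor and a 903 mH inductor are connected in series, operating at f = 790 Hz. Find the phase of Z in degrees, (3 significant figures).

41.9°

ω = 2πf = 4964 rad/s
X_L = ωL = 4480 Ω
Z = 5000 + j4480 Ω
|Z| = √(5000² + 4480²) = 6710 Ω
∠Z = arctan(4480/5000) = 41.9°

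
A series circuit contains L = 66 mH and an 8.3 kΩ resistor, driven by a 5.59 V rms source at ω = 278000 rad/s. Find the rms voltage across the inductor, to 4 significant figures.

5.093 V

X_L = ωL = 18350 Ω
Z = 8300 + j18350 Ω
|Z| = √(8300² + 18350²) = 20140 Ω
I = V/|Z| = 277.6 μA
V_L = I·|Z_L| = 0.0002776 × 18350 = 5.093 V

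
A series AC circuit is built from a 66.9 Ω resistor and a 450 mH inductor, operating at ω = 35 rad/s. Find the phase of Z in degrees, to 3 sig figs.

X_L = ωL = 15.8 Ω
Z = 66.9 + j15.8 Ω
|Z| = √(66.9² + 15.8²) = 68.7 Ω
∠Z = arctan(15.8/66.9) = 13.2°

13.2°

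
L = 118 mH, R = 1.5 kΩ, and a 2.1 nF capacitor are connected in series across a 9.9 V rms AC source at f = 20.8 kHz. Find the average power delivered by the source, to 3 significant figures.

ω = 2πf = 130700 rad/s
X_L = ωL = 15400 Ω
X_C = 1/(ωC) = 3640 Ω
Net reactance X = X_L − X_C = 11800 Ω
Z = 1500 + j11800 Ω
|Z| = √(1500² + 11800²) = 11900 Ω
∠Z = arctan(11800/1500) = 82.7°
I = V/|Z| = 834 μA
P = VI cos φ = 9.9 × 0.000834 × cos(82.7°) = 1.04 mW

1.04 mW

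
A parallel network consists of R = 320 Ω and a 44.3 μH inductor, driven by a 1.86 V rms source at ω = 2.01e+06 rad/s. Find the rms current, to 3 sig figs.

X_L = ωL = 89.0 Ω
Parallel: admittances add. Y = 1/R + 1/(jωL)
Y = (0.00313 − j0.0112) S
|Y| = 0.0117 S → |Z| = 1/|Y| = 85.8 Ω, ∠Z = −∠Y = 74.5°
I = V/|Z| = 1.86/85.8 = 21.7 mA

21.7 mA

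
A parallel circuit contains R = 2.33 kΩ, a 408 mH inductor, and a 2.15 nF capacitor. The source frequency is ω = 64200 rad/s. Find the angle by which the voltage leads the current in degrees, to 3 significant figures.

-13.1°

X_L = ωL = 26200 Ω
X_C = 1/(ωC) = 7240 Ω
Parallel: admittances add. Y = 1/R + 1/(jωL) + jωC
Y = (0.000429 + j9.99e-05) S
|Y| = 0.000441 S → |Z| = 1/|Y| = 2270 Ω, ∠Z = −∠Y = -13.1°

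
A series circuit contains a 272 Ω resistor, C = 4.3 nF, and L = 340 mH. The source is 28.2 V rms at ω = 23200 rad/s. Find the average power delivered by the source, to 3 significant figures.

X_L = ωL = 7890 Ω
X_C = 1/(ωC) = 10000 Ω
Net reactance X = X_L − X_C = -2140 Ω
Z = 272 − j2140 Ω
|Z| = √(272² + 2140²) = 2150 Ω
∠Z = arctan(-2140/272) = -82.7°
I = V/|Z| = 13.1 mA
P = VI cos φ = 28.2 × 0.0131 × cos(-82.7°) = 46.7 mW

46.7 mW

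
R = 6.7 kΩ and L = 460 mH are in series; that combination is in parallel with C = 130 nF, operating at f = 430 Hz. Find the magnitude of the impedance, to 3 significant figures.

ω = 2πf = 2702 rad/s
X_L = ωL = 1240 Ω
X_C = 1/(ωC) = 2850 Ω
Branch 1 (R+jX_L): Z₁ = 6700 + j1240 Ω, |Z₁| = 6810 Ω
Branch 2 (−jX_C): Z₂ = −j2850 Ω
Parallel: Z = Z₁Z₂/(Z₁+Z₂), |Z| = 2820 Ω, ∠Z = -66.0°

2820 Ω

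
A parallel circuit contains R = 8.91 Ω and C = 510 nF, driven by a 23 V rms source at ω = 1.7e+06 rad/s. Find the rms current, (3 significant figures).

X_C = 1/(ωC) = 1.15 Ω
Parallel: admittances add. Y = 1/R + jωC
Y = (0.112 + j0.867) S
|Y| = 0.874 S → |Z| = 1/|Y| = 1.14 Ω, ∠Z = −∠Y = -82.6°
I = V/|Z| = 23/1.14 = 20.1 A

20.1 A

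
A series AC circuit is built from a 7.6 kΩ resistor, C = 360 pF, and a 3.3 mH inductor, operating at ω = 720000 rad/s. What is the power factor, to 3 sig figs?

0.982

X_L = ωL = 2380 Ω
X_C = 1/(ωC) = 3860 Ω
Net reactance X = X_L − X_C = -1480 Ω
Z = 7600 − j1480 Ω
|Z| = √(7600² + 1480²) = 7740 Ω
∠Z = arctan(-1480/7600) = -11.0°
cos φ = cos(-11.0°) = 0.982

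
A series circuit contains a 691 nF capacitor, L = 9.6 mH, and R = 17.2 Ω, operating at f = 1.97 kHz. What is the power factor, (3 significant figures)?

ω = 2πf = 12380 rad/s
X_L = ωL = 119 Ω
X_C = 1/(ωC) = 117 Ω
Net reactance X = X_L − X_C = 1.91 Ω
Z = 17.2 + j1.91 Ω
|Z| = √(17.2² + 1.91²) = 17.3 Ω
∠Z = arctan(1.91/17.2) = 6.34°
cos φ = cos(6.34°) = 0.994

0.994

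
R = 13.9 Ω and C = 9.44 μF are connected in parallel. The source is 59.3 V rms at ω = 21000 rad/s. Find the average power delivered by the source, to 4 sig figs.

253.0 W

X_C = 1/(ωC) = 5.044 Ω
Parallel: admittances add. Y = 1/R + jωC
Y = (0.07194 + j0.1982) S
|Y| = 0.2109 S → |Z| = 1/|Y| = 4.742 Ω, ∠Z = −∠Y = -70.05°
I = V/|Z| = 12.51 A
P = VI cos φ = 59.3 × 12.51 × cos(-70.05°) = 253.0 W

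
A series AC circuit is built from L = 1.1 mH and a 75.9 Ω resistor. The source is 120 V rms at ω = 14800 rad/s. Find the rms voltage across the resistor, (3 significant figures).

X_L = ωL = 16.3 Ω
Z = 75.9 + j16.3 Ω
|Z| = √(75.9² + 16.3²) = 77.6 Ω
I = V/|Z| = 1.55 A
V_R = I·|Z_R| = 1.55 × 75.9 = 117 V

117 V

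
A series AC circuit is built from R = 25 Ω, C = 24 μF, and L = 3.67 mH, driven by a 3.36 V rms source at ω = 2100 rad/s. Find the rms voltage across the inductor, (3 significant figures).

X_L = ωL = 7.71 Ω
X_C = 1/(ωC) = 19.8 Ω
Net reactance X = X_L − X_C = -12.1 Ω
Z = 25.0 − j12.1 Ω
|Z| = √(25.0² + 12.1²) = 27.8 Ω
I = V/|Z| = 121 mA
V_L = I·|Z_L| = 0.121 × 7.71 = 0.932 V

0.932 V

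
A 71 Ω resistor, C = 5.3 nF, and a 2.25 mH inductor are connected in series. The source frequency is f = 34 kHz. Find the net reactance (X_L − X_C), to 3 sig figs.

-403 Ω

ω = 2πf = 213600 rad/s
X_L = ωL = 481 Ω
X_C = 1/(ωC) = 883 Ω
X = 481 − 883 = -403 Ω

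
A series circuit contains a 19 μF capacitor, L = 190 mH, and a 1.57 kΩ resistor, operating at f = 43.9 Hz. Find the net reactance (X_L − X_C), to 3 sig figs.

-138 Ω

ω = 2πf = 275.8 rad/s
X_L = ωL = 52.4 Ω
X_C = 1/(ωC) = 191 Ω
X = 52.4 − 191 = -138 Ω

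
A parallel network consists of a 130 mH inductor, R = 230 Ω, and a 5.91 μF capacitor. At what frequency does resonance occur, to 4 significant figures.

ω₀ = 1/√(LC) = 1/√(0.13 × 5.91e-06) = 1141 rad/s
f₀ = ω₀/(2π) = 181.6 Hz

181.6 Hz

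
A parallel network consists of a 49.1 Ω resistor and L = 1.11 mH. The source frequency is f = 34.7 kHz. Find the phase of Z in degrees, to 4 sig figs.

ω = 2πf = 218000 rad/s
X_L = ωL = 242.0 Ω
Parallel: admittances add. Y = 1/R + 1/(jωL)
Y = (0.02037 − j0.004132) S
|Y| = 0.02078 S → |Z| = 1/|Y| = 48.12 Ω, ∠Z = −∠Y = 11.47°

11.47°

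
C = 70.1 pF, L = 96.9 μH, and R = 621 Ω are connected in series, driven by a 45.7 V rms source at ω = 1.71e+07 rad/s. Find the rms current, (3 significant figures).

X_L = ωL = 1660 Ω
X_C = 1/(ωC) = 834 Ω
Net reactance X = X_L − X_C = 823 Ω
Z = 621 + j823 Ω
|Z| = √(621² + 823²) = 1030 Ω
I = V/|Z| = 45.7/1030 = 44.3 mA

44.3 mA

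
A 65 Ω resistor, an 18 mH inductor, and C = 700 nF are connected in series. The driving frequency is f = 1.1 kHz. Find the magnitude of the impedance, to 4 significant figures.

ω = 2πf = 6912 rad/s
X_L = ωL = 124.4 Ω
X_C = 1/(ωC) = 206.7 Ω
Net reactance X = X_L − X_C = -82.29 Ω
Z = 65.00 − j82.29 Ω
|Z| = √(65.00² + 82.29²) = 104.9 Ω

104.9 Ω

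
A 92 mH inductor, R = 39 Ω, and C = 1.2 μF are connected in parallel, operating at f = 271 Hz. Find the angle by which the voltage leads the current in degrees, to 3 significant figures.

9.61°

ω = 2πf = 1703 rad/s
X_L = ωL = 157 Ω
X_C = 1/(ωC) = 489 Ω
Parallel: admittances add. Y = 1/R + 1/(jωL) + jωC
Y = (0.0256 − j0.00434) S
|Y| = 0.0260 S → |Z| = 1/|Y| = 38.5 Ω, ∠Z = −∠Y = 9.61°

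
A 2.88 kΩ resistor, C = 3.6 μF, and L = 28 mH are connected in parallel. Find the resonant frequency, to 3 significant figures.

ω₀ = 1/√(LC) = 1/√(0.028 × 3.6e-06) = 3150 rad/s
f₀ = ω₀/(2π) = 501 Hz

501 Hz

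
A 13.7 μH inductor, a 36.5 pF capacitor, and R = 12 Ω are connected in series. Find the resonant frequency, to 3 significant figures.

7.12 MHz

ω₀ = 1/√(LC) = 1/√(1.37e-05 × 3.65e-11) = 4.472e+07 rad/s
f₀ = ω₀/(2π) = 7.12 MHz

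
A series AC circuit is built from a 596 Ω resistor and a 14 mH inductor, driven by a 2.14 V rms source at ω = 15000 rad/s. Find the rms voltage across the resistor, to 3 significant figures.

X_L = ωL = 210 Ω
Z = 596 + j210 Ω
|Z| = √(596² + 210²) = 632 Ω
I = V/|Z| = 3.39 mA
V_R = I·|Z_R| = 0.00339 × 596 = 2.02 V

2.02 V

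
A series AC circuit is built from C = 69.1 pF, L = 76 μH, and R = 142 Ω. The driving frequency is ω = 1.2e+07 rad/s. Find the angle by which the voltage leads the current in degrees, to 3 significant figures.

X_L = ωL = 912 Ω
X_C = 1/(ωC) = 1210 Ω
Net reactance X = X_L − X_C = -294 Ω
Z = 142 − j294 Ω
|Z| = √(142² + 294²) = 326 Ω
∠Z = arctan(-294/142) = -64.2°

-64.2°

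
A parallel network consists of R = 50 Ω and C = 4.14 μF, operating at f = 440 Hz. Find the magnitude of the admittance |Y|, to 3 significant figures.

ω = 2πf = 2765 rad/s
X_C = 1/(ωC) = 87.4 Ω
Parallel: admittances add. Y = 1/R + jωC
Y = (0.0200 + j0.0114) S
|Y| = 0.0230 S → |Z| = 1/|Y| = 43.4 Ω, ∠Z = −∠Y = -29.8°

23.0 mS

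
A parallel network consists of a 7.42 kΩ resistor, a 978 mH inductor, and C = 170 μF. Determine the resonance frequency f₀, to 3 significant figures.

12.3 Hz

ω₀ = 1/√(LC) = 1/√(0.978 × 0.00017) = 77.55 rad/s
f₀ = ω₀/(2π) = 12.3 Hz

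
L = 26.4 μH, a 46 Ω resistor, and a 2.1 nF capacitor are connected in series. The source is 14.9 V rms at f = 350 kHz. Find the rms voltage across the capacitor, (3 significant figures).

19.6 V

ω = 2πf = 2.199e+06 rad/s
X_L = ωL = 58.1 Ω
X_C = 1/(ωC) = 217 Ω
Net reactance X = X_L − X_C = -158 Ω
Z = 46.0 − j158 Ω
|Z| = √(46.0² + 158²) = 165 Ω
I = V/|Z| = 90.3 mA
V_C = I·|Z_C| = 0.0903 × 217 = 19.6 V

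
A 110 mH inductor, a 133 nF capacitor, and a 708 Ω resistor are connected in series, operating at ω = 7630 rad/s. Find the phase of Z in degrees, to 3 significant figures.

-11.7°

X_L = ωL = 839 Ω
X_C = 1/(ωC) = 985 Ω
Net reactance X = X_L − X_C = -146 Ω
Z = 708 − j146 Ω
|Z| = √(708² + 146²) = 723 Ω
∠Z = arctan(-146/708) = -11.7°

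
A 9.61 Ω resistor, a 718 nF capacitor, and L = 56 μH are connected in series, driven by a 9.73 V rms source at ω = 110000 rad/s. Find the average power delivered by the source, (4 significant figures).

X_L = ωL = 6.160 Ω
X_C = 1/(ωC) = 12.66 Ω
Net reactance X = X_L − X_C = -6.501 Ω
Z = 9.610 − j6.501 Ω
|Z| = √(9.610² + 6.501²) = 11.60 Ω
∠Z = arctan(-6.501/9.610) = -34.08°
I = V/|Z| = 838.6 mA
P = VI cos φ = 9.73 × 0.8386 × cos(-34.08°) = 6.758 W

6.758 W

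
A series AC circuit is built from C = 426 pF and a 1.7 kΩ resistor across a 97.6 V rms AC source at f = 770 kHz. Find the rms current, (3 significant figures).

55.2 mA

ω = 2πf = 4.838e+06 rad/s
X_C = 1/(ωC) = 485 Ω
Z = 1700 − j485 Ω
|Z| = √(1700² + 485²) = 1770 Ω
I = V/|Z| = 97.6/1770 = 55.2 mA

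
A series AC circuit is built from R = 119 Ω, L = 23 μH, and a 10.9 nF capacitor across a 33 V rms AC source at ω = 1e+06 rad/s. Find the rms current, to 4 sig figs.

240.1 mA

X_L = ωL = 23.00 Ω
X_C = 1/(ωC) = 91.74 Ω
Net reactance X = X_L − X_C = -68.74 Ω
Z = 119.0 − j68.74 Ω
|Z| = √(119.0² + 68.74²) = 137.4 Ω
I = V/|Z| = 33/137.4 = 240.1 mA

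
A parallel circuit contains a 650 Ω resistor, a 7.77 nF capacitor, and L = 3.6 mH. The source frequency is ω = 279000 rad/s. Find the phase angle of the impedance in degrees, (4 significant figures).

X_L = ωL = 1004 Ω
X_C = 1/(ωC) = 461.3 Ω
Parallel: admittances add. Y = 1/R + 1/(jωL) + jωC
Y = (0.001538 + j0.001172) S
|Y| = 0.001934 S → |Z| = 1/|Y| = 517.0 Ω, ∠Z = −∠Y = -37.31°

-37.31°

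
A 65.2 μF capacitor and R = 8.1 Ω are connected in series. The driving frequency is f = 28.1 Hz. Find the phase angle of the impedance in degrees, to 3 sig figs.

-84.7°

ω = 2πf = 176.6 rad/s
X_C = 1/(ωC) = 86.9 Ω
Z = 8.10 − j86.9 Ω
|Z| = √(8.10² + 86.9²) = 87.2 Ω
∠Z = arctan(-86.9/8.10) = -84.7°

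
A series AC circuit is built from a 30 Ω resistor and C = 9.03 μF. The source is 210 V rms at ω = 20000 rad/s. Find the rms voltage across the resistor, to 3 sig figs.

207 V

X_C = 1/(ωC) = 5.54 Ω
Z = 30.0 − j5.54 Ω
|Z| = √(30.0² + 5.54²) = 30.5 Ω
I = V/|Z| = 6.88 A
V_R = I·|Z_R| = 6.88 × 30.0 = 207 V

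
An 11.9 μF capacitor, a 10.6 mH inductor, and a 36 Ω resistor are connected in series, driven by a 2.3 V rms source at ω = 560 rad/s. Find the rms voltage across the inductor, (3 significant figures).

0.0919 V

X_L = ωL = 5.94 Ω
X_C = 1/(ωC) = 150 Ω
Net reactance X = X_L − X_C = -144 Ω
Z = 36.0 − j144 Ω
|Z| = √(36.0² + 144²) = 149 Ω
I = V/|Z| = 15.5 mA
V_L = I·|Z_L| = 0.0155 × 5.94 = 0.0919 V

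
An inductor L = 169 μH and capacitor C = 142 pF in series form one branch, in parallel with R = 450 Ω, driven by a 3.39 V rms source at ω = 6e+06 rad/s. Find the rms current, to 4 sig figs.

22.52 mA

X_L = ωL = 1014 Ω
X_C = 1/(ωC) = 1174 Ω
Branch 1: Z₁ = R = 450.0 Ω
Branch 2 (series LC): Z₂ = j(X_L − X_C) = −j159.7 Ω
Parallel: Z = Z₁Z₂/(Z₁+Z₂), |Z| = 150.5 Ω, ∠Z = -70.46°
I = V/|Z| = 3.39/150.5 = 22.52 mA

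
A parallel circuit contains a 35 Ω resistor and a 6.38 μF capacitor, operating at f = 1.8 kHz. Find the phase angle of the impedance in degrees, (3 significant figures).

-68.4°

ω = 2πf = 11310 rad/s
X_C = 1/(ωC) = 13.9 Ω
Parallel: admittances add. Y = 1/R + jωC
Y = (0.0286 + j0.0722) S
|Y| = 0.0776 S → |Z| = 1/|Y| = 12.9 Ω, ∠Z = −∠Y = -68.4°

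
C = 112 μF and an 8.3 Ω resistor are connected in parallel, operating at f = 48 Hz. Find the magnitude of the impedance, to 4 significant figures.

7.992 Ω

ω = 2πf = 301.6 rad/s
X_C = 1/(ωC) = 29.60 Ω
Parallel: admittances add. Y = 1/R + jωC
Y = (0.1205 + j0.03378) S
|Y| = 0.1251 S → |Z| = 1/|Y| = 7.992 Ω, ∠Z = −∠Y = -15.66°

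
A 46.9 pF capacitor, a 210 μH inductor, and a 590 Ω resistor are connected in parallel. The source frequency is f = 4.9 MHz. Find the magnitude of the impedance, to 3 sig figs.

ω = 2πf = 3.079e+07 rad/s
X_L = ωL = 6470 Ω
X_C = 1/(ωC) = 693 Ω
Parallel: admittances add. Y = 1/R + 1/(jωL) + jωC
Y = (0.00169 + j0.00129) S
|Y| = 0.00213 S → |Z| = 1/|Y| = 470 Ω, ∠Z = −∠Y = -37.3°

470 Ω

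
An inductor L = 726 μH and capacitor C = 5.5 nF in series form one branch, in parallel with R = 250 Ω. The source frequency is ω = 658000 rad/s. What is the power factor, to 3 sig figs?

X_L = ωL = 478 Ω
X_C = 1/(ωC) = 276 Ω
Branch 1: Z₁ = R = 250 Ω
Branch 2 (series LC): Z₂ = j(X_L − X_C) = j201 Ω
Parallel: Z = Z₁Z₂/(Z₁+Z₂), |Z| = 157 Ω, ∠Z = 51.1°
cos φ = cos(51.1°) = 0.627

0.627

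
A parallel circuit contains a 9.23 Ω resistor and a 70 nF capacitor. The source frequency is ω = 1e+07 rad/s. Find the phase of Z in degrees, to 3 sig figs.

X_C = 1/(ωC) = 1.43 Ω
Parallel: admittances add. Y = 1/R + jωC
Y = (0.108 + j0.700) S
|Y| = 0.708 S → |Z| = 1/|Y| = 1.41 Ω, ∠Z = −∠Y = -81.2°

-81.2°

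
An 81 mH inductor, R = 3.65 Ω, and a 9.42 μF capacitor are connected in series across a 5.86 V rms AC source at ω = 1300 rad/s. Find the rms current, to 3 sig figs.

X_L = ωL = 105 Ω
X_C = 1/(ωC) = 81.7 Ω
Net reactance X = X_L − X_C = 23.6 Ω
Z = 3.65 + j23.6 Ω
|Z| = √(3.65² + 23.6²) = 23.9 Ω
I = V/|Z| = 5.86/23.9 = 245 mA

245 mA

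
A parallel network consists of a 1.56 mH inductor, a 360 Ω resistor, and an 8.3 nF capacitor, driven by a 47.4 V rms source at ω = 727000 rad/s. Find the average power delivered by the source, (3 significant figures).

6.24 W

X_L = ωL = 1130 Ω
X_C = 1/(ωC) = 166 Ω
Parallel: admittances add. Y = 1/R + 1/(jωL) + jωC
Y = (0.00278 + j0.00515) S
|Y| = 0.00585 S → |Z| = 1/|Y| = 171 Ω, ∠Z = −∠Y = -61.7°
I = V/|Z| = 277 mA
P = VI cos φ = 47.4 × 0.277 × cos(-61.7°) = 6.24 W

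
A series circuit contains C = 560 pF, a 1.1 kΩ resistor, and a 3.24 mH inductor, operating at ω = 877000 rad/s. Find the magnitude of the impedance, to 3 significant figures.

X_L = ωL = 2840 Ω
X_C = 1/(ωC) = 2040 Ω
Net reactance X = X_L − X_C = 805 Ω
Z = 1100 + j805 Ω
|Z| = √(1100² + 805²) = 1360 Ω

1360 Ω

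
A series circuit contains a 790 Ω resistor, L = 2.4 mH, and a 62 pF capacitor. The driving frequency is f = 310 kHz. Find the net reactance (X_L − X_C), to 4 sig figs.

-3606 Ω

ω = 2πf = 1.948e+06 rad/s
X_L = ωL = 4675 Ω
X_C = 1/(ωC) = 8281 Ω
X = 4675 − 8281 = -3606 Ω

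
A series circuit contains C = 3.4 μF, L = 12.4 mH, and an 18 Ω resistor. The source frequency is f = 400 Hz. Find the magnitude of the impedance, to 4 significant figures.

ω = 2πf = 2513 rad/s
X_L = ωL = 31.16 Ω
X_C = 1/(ωC) = 117.0 Ω
Net reactance X = X_L − X_C = -85.86 Ω
Z = 18.00 − j85.86 Ω
|Z| = √(18.00² + 85.86²) = 87.73 Ω

87.73 Ω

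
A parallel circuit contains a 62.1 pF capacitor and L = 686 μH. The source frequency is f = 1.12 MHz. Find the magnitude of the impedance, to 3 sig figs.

ω = 2πf = 7.037e+06 rad/s
X_L = ωL = 4830 Ω
X_C = 1/(ωC) = 2290 Ω
Parallel: admittances add. Y = 1/(jωL) + jωC
Y = (0 + j0.000230) S
|Y| = 0.000230 S → |Z| = 1/|Y| = 4350 Ω, ∠Z = −∠Y = -90.0°

4350 Ω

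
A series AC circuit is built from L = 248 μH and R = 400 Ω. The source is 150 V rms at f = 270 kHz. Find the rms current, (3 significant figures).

ω = 2πf = 1.696e+06 rad/s
X_L = ωL = 421 Ω
Z = 400 + j421 Ω
|Z| = √(400² + 421²) = 581 Ω
I = V/|Z| = 150/581 = 258 mA

258 mA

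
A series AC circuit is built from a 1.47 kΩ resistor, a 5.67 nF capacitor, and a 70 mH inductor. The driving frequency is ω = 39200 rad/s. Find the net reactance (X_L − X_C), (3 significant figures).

X_L = ωL = 2740 Ω
X_C = 1/(ωC) = 4500 Ω
X = 2740 − 4500 = -1760 Ω

-1760 Ω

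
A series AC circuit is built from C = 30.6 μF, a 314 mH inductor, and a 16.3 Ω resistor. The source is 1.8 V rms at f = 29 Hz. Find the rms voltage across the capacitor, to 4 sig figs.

ω = 2πf = 182.2 rad/s
X_L = ωL = 57.21 Ω
X_C = 1/(ωC) = 179.3 Ω
Net reactance X = X_L − X_C = -122.1 Ω
Z = 16.30 − j122.1 Ω
|Z| = √(16.30² + 122.1²) = 123.2 Ω
I = V/|Z| = 14.61 mA
V_C = I·|Z_C| = 0.01461 × 179.3 = 2.620 V

2.620 V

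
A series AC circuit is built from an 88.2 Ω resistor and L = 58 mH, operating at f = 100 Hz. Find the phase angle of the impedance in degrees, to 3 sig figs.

22.4°

ω = 2πf = 628.3 rad/s
X_L = ωL = 36.4 Ω
Z = 88.2 + j36.4 Ω
|Z| = √(88.2² + 36.4²) = 95.4 Ω
∠Z = arctan(36.4/88.2) = 22.4°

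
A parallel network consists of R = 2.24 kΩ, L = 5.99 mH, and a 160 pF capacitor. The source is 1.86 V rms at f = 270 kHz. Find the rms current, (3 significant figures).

ω = 2πf = 1.696e+06 rad/s
X_L = ωL = 10200 Ω
X_C = 1/(ωC) = 3680 Ω
Parallel: admittances add. Y = 1/R + 1/(jωL) + jωC
Y = (0.000446 + j0.000173) S
|Y| = 0.000479 S → |Z| = 1/|Y| = 2090 Ω, ∠Z = −∠Y = -21.2°
I = V/|Z| = 1.86/2090 = 891 μA

891 μA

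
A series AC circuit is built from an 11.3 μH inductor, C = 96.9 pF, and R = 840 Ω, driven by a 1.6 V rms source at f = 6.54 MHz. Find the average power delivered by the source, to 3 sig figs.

ω = 2πf = 4.109e+07 rad/s
X_L = ωL = 464 Ω
X_C = 1/(ωC) = 251 Ω
Net reactance X = X_L − X_C = 213 Ω
Z = 840 + j213 Ω
|Z| = √(840² + 213²) = 867 Ω
∠Z = arctan(213/840) = 14.2°
I = V/|Z| = 1.85 mA
P = VI cos φ = 1.6 × 0.00185 × cos(14.2°) = 2.86 mW

2.86 mW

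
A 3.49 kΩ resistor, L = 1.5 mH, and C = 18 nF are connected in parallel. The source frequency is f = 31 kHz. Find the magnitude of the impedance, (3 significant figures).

ω = 2πf = 194800 rad/s
X_L = ωL = 292 Ω
X_C = 1/(ωC) = 285 Ω
Parallel: admittances add. Y = 1/R + 1/(jωL) + jωC
Y = (0.000287 + j8.33e-05) S
|Y| = 0.000298 S → |Z| = 1/|Y| = 3350 Ω, ∠Z = −∠Y = -16.2°

3350 Ω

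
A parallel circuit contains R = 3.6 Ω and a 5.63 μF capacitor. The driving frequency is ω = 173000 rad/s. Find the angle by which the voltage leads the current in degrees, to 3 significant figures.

X_C = 1/(ωC) = 1.03 Ω
Parallel: admittances add. Y = 1/R + jωC
Y = (0.278 + j0.974) S
|Y| = 1.01 S → |Z| = 1/|Y| = 0.987 Ω, ∠Z = −∠Y = -74.1°

-74.1°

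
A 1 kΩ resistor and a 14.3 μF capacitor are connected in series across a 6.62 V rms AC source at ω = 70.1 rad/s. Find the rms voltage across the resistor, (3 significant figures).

X_C = 1/(ωC) = 998 Ω
Z = 1000 − j998 Ω
|Z| = √(1000² + 998²) = 1410 Ω
I = V/|Z| = 4.69 mA
V_R = I·|Z_R| = 0.00469 × 1000 = 4.69 V

4.69 V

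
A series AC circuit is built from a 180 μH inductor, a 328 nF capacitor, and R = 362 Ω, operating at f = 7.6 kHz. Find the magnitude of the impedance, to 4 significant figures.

ω = 2πf = 47750 rad/s
X_L = ωL = 8.595 Ω
X_C = 1/(ωC) = 63.85 Ω
Net reactance X = X_L − X_C = -55.25 Ω
Z = 362.0 − j55.25 Ω
|Z| = √(362.0² + 55.25²) = 366.2 Ω

366.2 Ω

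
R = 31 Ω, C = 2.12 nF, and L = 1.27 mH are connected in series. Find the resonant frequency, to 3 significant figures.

97.0 kHz

ω₀ = 1/√(LC) = 1/√(0.00127 × 2.12e-09) = 609400 rad/s
f₀ = ω₀/(2π) = 97.0 kHz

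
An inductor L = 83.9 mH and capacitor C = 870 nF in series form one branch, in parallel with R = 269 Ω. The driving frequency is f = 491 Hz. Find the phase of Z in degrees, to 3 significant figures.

ω = 2πf = 3085 rad/s
X_L = ωL = 259 Ω
X_C = 1/(ωC) = 373 Ω
Branch 1: Z₁ = R = 269 Ω
Branch 2 (series LC): Z₂ = j(X_L − X_C) = −j114 Ω
Parallel: Z = Z₁Z₂/(Z₁+Z₂), |Z| = 105 Ω, ∠Z = -67.1°

-67.1°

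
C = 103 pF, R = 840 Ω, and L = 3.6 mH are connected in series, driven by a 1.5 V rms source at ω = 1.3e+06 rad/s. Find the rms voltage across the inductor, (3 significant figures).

2.41 V

X_L = ωL = 4680 Ω
X_C = 1/(ωC) = 7470 Ω
Net reactance X = X_L − X_C = -2790 Ω
Z = 840 − j2790 Ω
|Z| = √(840² + 2790²) = 2910 Ω
I = V/|Z| = 515 μA
V_L = I·|Z_L| = 0.000515 × 4680 = 2.41 V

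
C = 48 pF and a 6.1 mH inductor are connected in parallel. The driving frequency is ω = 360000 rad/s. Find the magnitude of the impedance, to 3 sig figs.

2280 Ω

X_L = ωL = 2200 Ω
X_C = 1/(ωC) = 57900 Ω
Parallel: admittances add. Y = 1/(jωL) + jωC
Y = (0 − j0.000438) S
|Y| = 0.000438 S → |Z| = 1/|Y| = 2280 Ω, ∠Z = −∠Y = 90.0°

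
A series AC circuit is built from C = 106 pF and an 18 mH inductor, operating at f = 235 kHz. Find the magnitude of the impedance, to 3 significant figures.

20200 Ω

ω = 2πf = 1.477e+06 rad/s
X_L = ωL = 26600 Ω
X_C = 1/(ωC) = 6390 Ω
Net reactance X = X_L − X_C = 20200 Ω
Z = j20200 Ω
|Z| = √(0² + 20200²) = 20200 Ω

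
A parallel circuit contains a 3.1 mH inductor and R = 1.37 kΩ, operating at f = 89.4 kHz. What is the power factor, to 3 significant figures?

ω = 2πf = 561700 rad/s
X_L = ωL = 1740 Ω
Parallel: admittances add. Y = 1/R + 1/(jωL)
Y = (0.000730 − j0.000574) S
|Y| = 0.000929 S → |Z| = 1/|Y| = 1080 Ω, ∠Z = −∠Y = 38.2°
cos φ = cos(38.2°) = 0.786

0.786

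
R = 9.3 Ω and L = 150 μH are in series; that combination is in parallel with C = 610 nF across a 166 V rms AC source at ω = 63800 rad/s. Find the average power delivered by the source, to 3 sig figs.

1.44 kW

X_L = ωL = 9.57 Ω
X_C = 1/(ωC) = 25.7 Ω
Branch 1 (R+jX_L): Z₁ = 9.30 + j9.57 Ω, |Z₁| = 13.3 Ω
Branch 2 (−jX_C): Z₂ = −j25.7 Ω
Parallel: Z = Z₁Z₂/(Z₁+Z₂), |Z| = 18.4 Ω, ∠Z = 15.8°
I = V/|Z| = 9.01 A
P = VI cos φ = 166 × 9.01 × cos(15.8°) = 1.44 kW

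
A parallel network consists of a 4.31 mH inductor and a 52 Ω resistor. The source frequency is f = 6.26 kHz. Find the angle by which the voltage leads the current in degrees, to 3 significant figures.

17.1°

ω = 2πf = 39330 rad/s
X_L = ωL = 170 Ω
Parallel: admittances add. Y = 1/R + 1/(jωL)
Y = (0.0192 − j0.00590) S
|Y| = 0.0201 S → |Z| = 1/|Y| = 49.7 Ω, ∠Z = −∠Y = 17.1°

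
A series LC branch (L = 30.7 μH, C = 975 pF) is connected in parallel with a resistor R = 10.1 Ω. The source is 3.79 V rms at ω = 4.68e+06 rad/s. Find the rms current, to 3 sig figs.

X_L = ωL = 144 Ω
X_C = 1/(ωC) = 219 Ω
Branch 1: Z₁ = R = 10.1 Ω
Branch 2 (series LC): Z₂ = j(X_L − X_C) = −j75.5 Ω
Parallel: Z = Z₁Z₂/(Z₁+Z₂), |Z| = 10.0 Ω, ∠Z = -7.62°
I = V/|Z| = 3.79/10.0 = 379 mA

379 mA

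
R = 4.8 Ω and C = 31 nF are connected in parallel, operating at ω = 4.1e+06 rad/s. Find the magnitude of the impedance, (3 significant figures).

4.10 Ω

X_C = 1/(ωC) = 7.87 Ω
Parallel: admittances add. Y = 1/R + jωC
Y = (0.208 + j0.127) S
|Y| = 0.244 S → |Z| = 1/|Y| = 4.10 Ω, ∠Z = −∠Y = -31.4°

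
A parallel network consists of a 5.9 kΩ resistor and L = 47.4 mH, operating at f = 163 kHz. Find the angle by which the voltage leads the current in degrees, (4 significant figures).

6.930°

ω = 2πf = 1.024e+06 rad/s
X_L = ωL = 48550 Ω
Parallel: admittances add. Y = 1/R + 1/(jωL)
Y = (0.0001695 − j2.06e-05) S
|Y| = 0.0001707 S → |Z| = 1/|Y| = 5857 Ω, ∠Z = −∠Y = 6.930°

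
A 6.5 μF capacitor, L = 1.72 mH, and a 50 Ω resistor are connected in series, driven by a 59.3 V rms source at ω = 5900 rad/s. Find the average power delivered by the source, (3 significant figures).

X_L = ωL = 10.1 Ω
X_C = 1/(ωC) = 26.1 Ω
Net reactance X = X_L − X_C = -15.9 Ω
Z = 50.0 − j15.9 Ω
|Z| = √(50.0² + 15.9²) = 52.5 Ω
∠Z = arctan(-15.9/50.0) = -17.7°
I = V/|Z| = 1.13 A
P = VI cos φ = 59.3 × 1.13 × cos(-17.7°) = 63.9 W

63.9 W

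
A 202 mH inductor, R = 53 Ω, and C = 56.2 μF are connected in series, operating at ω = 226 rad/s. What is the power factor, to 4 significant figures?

X_L = ωL = 45.65 Ω
X_C = 1/(ωC) = 78.73 Ω
Net reactance X = X_L − X_C = -33.08 Ω
Z = 53.00 − j33.08 Ω
|Z| = √(53.00² + 33.08²) = 62.48 Ω
∠Z = arctan(-33.08/53.00) = -31.97°
cos φ = cos(-31.97°) = 0.8483

0.8483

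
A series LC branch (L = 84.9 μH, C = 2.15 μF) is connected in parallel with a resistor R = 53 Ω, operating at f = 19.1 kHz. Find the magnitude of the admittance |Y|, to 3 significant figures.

ω = 2πf = 120000 rad/s
X_L = ωL = 10.2 Ω
X_C = 1/(ωC) = 3.88 Ω
Branch 1: Z₁ = R = 53.0 Ω
Branch 2 (series LC): Z₂ = j(X_L − X_C) = j6.31 Ω
Parallel: Z = Z₁Z₂/(Z₁+Z₂), |Z| = 6.27 Ω, ∠Z = 83.2°
|Y| = 1/|Z| = 160 mS

160 mS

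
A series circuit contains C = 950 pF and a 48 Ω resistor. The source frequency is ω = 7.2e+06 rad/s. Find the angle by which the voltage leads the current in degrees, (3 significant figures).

-71.8°

X_C = 1/(ωC) = 146 Ω
Z = 48.0 − j146 Ω
|Z| = √(48.0² + 146²) = 154 Ω
∠Z = arctan(-146/48.0) = -71.8°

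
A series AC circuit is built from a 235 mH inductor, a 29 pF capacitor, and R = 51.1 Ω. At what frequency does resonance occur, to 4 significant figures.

60.97 kHz

ω₀ = 1/√(LC) = 1/√(0.235 × 2.9e-11) = 383100 rad/s
f₀ = ω₀/(2π) = 60.97 kHz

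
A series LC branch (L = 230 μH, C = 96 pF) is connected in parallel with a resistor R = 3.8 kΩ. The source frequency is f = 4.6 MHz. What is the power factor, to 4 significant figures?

ω = 2πf = 2.89e+07 rad/s
X_L = ωL = 6648 Ω
X_C = 1/(ωC) = 360.4 Ω
Branch 1: Z₁ = R = 3800 Ω
Branch 2 (series LC): Z₂ = j(X_L − X_C) = j6287 Ω
Parallel: Z = Z₁Z₂/(Z₁+Z₂), |Z| = 3252 Ω, ∠Z = 31.15°
cos φ = cos(31.15°) = 0.8558

0.8558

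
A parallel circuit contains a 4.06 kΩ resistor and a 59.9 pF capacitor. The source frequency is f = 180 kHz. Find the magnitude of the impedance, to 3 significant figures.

ω = 2πf = 1.131e+06 rad/s
X_C = 1/(ωC) = 14800 Ω
Parallel: admittances add. Y = 1/R + jωC
Y = (0.000246 + j6.77e-05) S
|Y| = 0.000255 S → |Z| = 1/|Y| = 3910 Ω, ∠Z = −∠Y = -15.4°

3910 Ω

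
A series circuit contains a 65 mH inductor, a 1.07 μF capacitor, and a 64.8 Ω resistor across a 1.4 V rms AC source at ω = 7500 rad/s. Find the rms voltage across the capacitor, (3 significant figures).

X_L = ωL = 488 Ω
X_C = 1/(ωC) = 125 Ω
Net reactance X = X_L − X_C = 363 Ω
Z = 64.8 + j363 Ω
|Z| = √(64.8² + 363²) = 369 Ω
I = V/|Z| = 3.80 mA
V_C = I·|Z_C| = 0.00380 × 125 = 0.473 V

0.473 V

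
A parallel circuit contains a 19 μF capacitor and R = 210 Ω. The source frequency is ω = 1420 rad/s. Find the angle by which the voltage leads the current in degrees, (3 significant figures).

-80.0°

X_C = 1/(ωC) = 37.1 Ω
Parallel: admittances add. Y = 1/R + jωC
Y = (0.00476 + j0.0270) S
|Y| = 0.0274 S → |Z| = 1/|Y| = 36.5 Ω, ∠Z = −∠Y = -80.0°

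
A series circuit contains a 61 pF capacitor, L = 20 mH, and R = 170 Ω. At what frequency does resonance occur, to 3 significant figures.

ω₀ = 1/√(LC) = 1/√(0.02 × 6.1e-11) = 905400 rad/s
f₀ = ω₀/(2π) = 144 kHz

144 kHz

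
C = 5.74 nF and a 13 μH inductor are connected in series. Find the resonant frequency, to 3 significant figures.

ω₀ = 1/√(LC) = 1/√(1.3e-05 × 5.74e-09) = 3.661e+06 rad/s
f₀ = ω₀/(2π) = 583 kHz

583 kHz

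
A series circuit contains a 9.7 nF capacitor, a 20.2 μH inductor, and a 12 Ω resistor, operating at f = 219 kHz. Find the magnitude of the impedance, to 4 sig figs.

48.63 Ω

ω = 2πf = 1.376e+06 rad/s
X_L = ωL = 27.80 Ω
X_C = 1/(ωC) = 74.92 Ω
Net reactance X = X_L − X_C = -47.13 Ω
Z = 12.00 − j47.13 Ω
|Z| = √(12.00² + 47.13²) = 48.63 Ω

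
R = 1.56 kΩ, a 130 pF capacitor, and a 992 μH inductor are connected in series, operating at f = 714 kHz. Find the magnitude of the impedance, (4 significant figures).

3149 Ω

ω = 2πf = 4.486e+06 rad/s
X_L = ωL = 4450 Ω
X_C = 1/(ωC) = 1715 Ω
Net reactance X = X_L − X_C = 2736 Ω
Z = 1560 + j2736 Ω
|Z| = √(1560² + 2736²) = 3149 Ω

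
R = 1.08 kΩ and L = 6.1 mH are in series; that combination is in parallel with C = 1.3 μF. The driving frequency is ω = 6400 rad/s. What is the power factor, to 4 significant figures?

X_L = ωL = 39.04 Ω
X_C = 1/(ωC) = 120.2 Ω
Branch 1 (R+jX_L): Z₁ = 1080 + j39.04 Ω, |Z₁| = 1081 Ω
Branch 2 (−jX_C): Z₂ = −j120.2 Ω
Parallel: Z = Z₁Z₂/(Z₁+Z₂), |Z| = 119.9 Ω, ∠Z = -83.63°
cos φ = cos(-83.63°) = 0.1109

0.1109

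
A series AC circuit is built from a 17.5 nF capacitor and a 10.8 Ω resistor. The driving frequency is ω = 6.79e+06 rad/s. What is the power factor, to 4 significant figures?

X_C = 1/(ωC) = 8.416 Ω
Z = 10.80 − j8.416 Ω
|Z| = √(10.80² + 8.416²) = 13.69 Ω
∠Z = arctan(-8.416/10.80) = -37.93°
cos φ = cos(-37.93°) = 0.7888

0.7888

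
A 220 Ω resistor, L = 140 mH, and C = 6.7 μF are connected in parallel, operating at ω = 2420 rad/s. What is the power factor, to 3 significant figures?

0.324

X_L = ωL = 339 Ω
X_C = 1/(ωC) = 61.7 Ω
Parallel: admittances add. Y = 1/R + 1/(jωL) + jωC
Y = (0.00455 + j0.0133) S
|Y| = 0.0140 S → |Z| = 1/|Y| = 71.3 Ω, ∠Z = −∠Y = -71.1°
cos φ = cos(-71.1°) = 0.324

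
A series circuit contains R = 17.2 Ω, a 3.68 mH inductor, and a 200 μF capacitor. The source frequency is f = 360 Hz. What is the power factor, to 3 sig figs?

ω = 2πf = 2262 rad/s
X_L = ωL = 8.32 Ω
X_C = 1/(ωC) = 2.21 Ω
Net reactance X = X_L − X_C = 6.11 Ω
Z = 17.2 + j6.11 Ω
|Z| = √(17.2² + 6.11²) = 18.3 Ω
∠Z = arctan(6.11/17.2) = 19.6°
cos φ = cos(19.6°) = 0.942

0.942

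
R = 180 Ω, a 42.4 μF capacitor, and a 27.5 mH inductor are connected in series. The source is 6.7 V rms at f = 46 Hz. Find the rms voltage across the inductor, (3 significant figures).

0.274 V

ω = 2πf = 289.0 rad/s
X_L = ωL = 7.95 Ω
X_C = 1/(ωC) = 81.6 Ω
Net reactance X = X_L − X_C = -73.7 Ω
Z = 180 − j73.7 Ω
|Z| = √(180² + 73.7²) = 194 Ω
I = V/|Z| = 34.4 mA
V_L = I·|Z_L| = 0.0344 × 7.95 = 0.274 V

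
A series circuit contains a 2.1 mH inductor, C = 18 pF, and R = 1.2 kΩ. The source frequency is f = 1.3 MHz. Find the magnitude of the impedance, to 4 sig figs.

ω = 2πf = 8.168e+06 rad/s
X_L = ωL = 17150 Ω
X_C = 1/(ωC) = 6801 Ω
Net reactance X = X_L − X_C = 10350 Ω
Z = 1200 + j10350 Ω
|Z| = √(1200² + 10350²) = 10420 Ω

10420 Ω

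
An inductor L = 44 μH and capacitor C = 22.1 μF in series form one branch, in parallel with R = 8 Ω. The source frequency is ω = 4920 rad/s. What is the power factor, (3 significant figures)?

0.747

X_L = ωL = 0.216 Ω
X_C = 1/(ωC) = 9.20 Ω
Branch 1: Z₁ = R = 8.00 Ω
Branch 2 (series LC): Z₂ = j(X_L − X_C) = −j8.98 Ω
Parallel: Z = Z₁Z₂/(Z₁+Z₂), |Z| = 5.97 Ω, ∠Z = -41.7°
cos φ = cos(-41.7°) = 0.747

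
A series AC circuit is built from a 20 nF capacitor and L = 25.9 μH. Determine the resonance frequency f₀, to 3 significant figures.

221 kHz

ω₀ = 1/√(LC) = 1/√(2.59e-05 × 2e-08) = 1.389e+06 rad/s
f₀ = ω₀/(2π) = 221 kHz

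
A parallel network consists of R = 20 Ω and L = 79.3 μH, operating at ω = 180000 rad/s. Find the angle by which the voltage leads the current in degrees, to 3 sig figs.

54.5°

X_L = ωL = 14.3 Ω
Parallel: admittances add. Y = 1/R + 1/(jωL)
Y = (0.0500 − j0.0701) S
|Y| = 0.0861 S → |Z| = 1/|Y| = 11.6 Ω, ∠Z = −∠Y = 54.5°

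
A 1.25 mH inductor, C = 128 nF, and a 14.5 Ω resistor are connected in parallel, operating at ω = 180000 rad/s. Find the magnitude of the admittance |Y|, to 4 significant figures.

X_L = ωL = 225.0 Ω
X_C = 1/(ωC) = 43.40 Ω
Parallel: admittances add. Y = 1/R + 1/(jωL) + jωC
Y = (0.06897 + j0.01860) S
|Y| = 0.07143 S → |Z| = 1/|Y| = 14.00 Ω, ∠Z = −∠Y = -15.09°

71.43 mS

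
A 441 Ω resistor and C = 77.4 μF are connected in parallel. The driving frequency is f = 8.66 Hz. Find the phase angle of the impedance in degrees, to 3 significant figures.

ω = 2πf = 54.41 rad/s
X_C = 1/(ωC) = 237 Ω
Parallel: admittances add. Y = 1/R + jωC
Y = (0.00227 + j0.00421) S
|Y| = 0.00478 S → |Z| = 1/|Y| = 209 Ω, ∠Z = −∠Y = -61.7°

-61.7°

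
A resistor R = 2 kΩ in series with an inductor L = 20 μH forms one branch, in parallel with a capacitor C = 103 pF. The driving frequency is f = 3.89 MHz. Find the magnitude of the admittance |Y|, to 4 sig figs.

2.448 mS

ω = 2πf = 2.444e+07 rad/s
X_L = ωL = 488.8 Ω
X_C = 1/(ωC) = 397.2 Ω
Branch 1 (R+jX_L): Z₁ = 2000 + j488.8 Ω, |Z₁| = 2059 Ω
Branch 2 (−jX_C): Z₂ = −j397.2 Ω
Parallel: Z = Z₁Z₂/(Z₁+Z₂), |Z| = 408.5 Ω, ∠Z = -78.89°
|Y| = 1/|Z| = 2.448 mS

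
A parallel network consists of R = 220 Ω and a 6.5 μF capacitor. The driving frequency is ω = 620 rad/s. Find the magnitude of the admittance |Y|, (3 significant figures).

6.07 mS

X_C = 1/(ωC) = 248 Ω
Parallel: admittances add. Y = 1/R + jωC
Y = (0.00455 + j0.00403) S
|Y| = 0.00607 S → |Z| = 1/|Y| = 165 Ω, ∠Z = −∠Y = -41.6°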